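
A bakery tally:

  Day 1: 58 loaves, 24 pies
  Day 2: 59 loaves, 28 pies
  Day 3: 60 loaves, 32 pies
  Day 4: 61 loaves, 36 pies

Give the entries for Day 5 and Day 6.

62 loaves, 40 pies; 63 loaves, 44 pies

For the loaves, +1 each step: 58, 59, 60, 61 → 62 → 63.
Pies — +4 each step: 24, 28, 32, 36 → 40 → 44.
So the next two rows are 62 loaves, 40 pies and 63 loaves, 44 pies.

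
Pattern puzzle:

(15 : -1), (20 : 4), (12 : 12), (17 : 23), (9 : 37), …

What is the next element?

First entry: alternating steps +5, −8, +5, −8, …; 15, 20, 12, 17, 9 → 14.
Second entry: differences are 5, 8, 11, … (increasing by 3 each time); -1, 4, 12, 23, 37 → 54.
So the next element is (14 : 54).

(14 : 54)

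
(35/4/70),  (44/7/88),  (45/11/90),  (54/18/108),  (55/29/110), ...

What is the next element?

(64/47/128)

First coordinate goes 35, 44, 45, 54, 55 → 64 (alternating steps +9, +1, +9, +1, …).
Second coordinate: each term is the sum of the two before it, so 4, 7, 11, 18, 29 → 47.
For the third coordinate, always 2 × the first coordinate: 70, 88, 90, 108, 110 → 128.
So the next element is (64/47/128).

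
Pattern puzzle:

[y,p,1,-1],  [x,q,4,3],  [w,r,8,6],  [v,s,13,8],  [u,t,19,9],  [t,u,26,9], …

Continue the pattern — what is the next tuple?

[s,v,34,8]

First letter: y, x, w, v, u, t → s (letters move back 1 place in the alphabet).
Second letter: p, q, r, s, t, u → v (letters move forward 1 place in the alphabet).
Third value: differences are 3, 4, 5, … (increasing by 1 each time), so 1, 4, 8, 13, 19, 26 → 34.
Fourth value goes -1, 3, 6, 8, 9, 9 → 8 (differences are 4, 3, 2, … (decreasing by 1 each time)).
Combining the parts gives [s,v,34,8].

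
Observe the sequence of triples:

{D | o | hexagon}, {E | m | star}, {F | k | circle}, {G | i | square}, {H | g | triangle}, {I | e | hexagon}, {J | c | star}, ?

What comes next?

{K | a | circle}

First letter: D, E, F, G, H, I, J → K (letters move forward 1 place in the alphabet).
Second letter: letters move back 2 places in the alphabet; o, m, k, i, g, e, c → a.
Shape: hexagon, star, circle, square, triangle, hexagon, star → circle (repeats hexagon → star → circle → square → triangle).
So the next triple is {K | a | circle}.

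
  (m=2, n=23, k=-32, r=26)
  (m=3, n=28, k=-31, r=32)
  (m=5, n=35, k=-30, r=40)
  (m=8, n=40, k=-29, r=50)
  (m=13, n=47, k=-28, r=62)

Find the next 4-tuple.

(m=21, n=52, k=-27, r=76)

M: each term is the sum of the two before it; 2, 3, 5, 8, 13 → 21.
N: 23, 28, 35, 40, 47 → 52 (alternating steps +5, +7, +5, +7, …).
K goes -32, -31, -30, -29, -28 → -27 (+1 each step).
For the r, differences are 6, 8, 10, … (increasing by 2 each time): 26, 32, 40, 50, 62 → 76.
Putting it together: (m=21, n=52, k=-27, r=76).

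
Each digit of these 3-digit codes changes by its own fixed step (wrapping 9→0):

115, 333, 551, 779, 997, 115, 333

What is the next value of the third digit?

Third digit: −2 each step, mod 10; 5, 3, 1, 9, 7, 5, 3 → 1.

1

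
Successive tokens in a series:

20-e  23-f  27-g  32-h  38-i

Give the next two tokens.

For the first component, differences are 3, 4, 5, … (increasing by 1 each time): 20, 23, 27, 32, 38 → 45 → 53.
Letter: letters move forward 1 place in the alphabet, so e, f, g, h, i → j → k.
So the next two tokens are 45-j and 53-k.

45-j, 53-k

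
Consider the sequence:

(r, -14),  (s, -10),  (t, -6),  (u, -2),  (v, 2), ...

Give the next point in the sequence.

(w, 6)

Letter — letters move forward 1 place in the alphabet: r, s, t, u, v → w.
Second part goes -14, -10, -6, -2, 2 → 6 (+4 each step).
So the next point is (w, 6).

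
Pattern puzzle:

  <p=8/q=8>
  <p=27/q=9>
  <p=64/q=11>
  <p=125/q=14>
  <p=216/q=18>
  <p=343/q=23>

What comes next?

For the p, perfect cubes: 2³, 3³, 4³, …: 8, 27, 64, 125, 216, 343 → 512.
Q: 8, 9, 11, 14, 18, 23 → 29 (differences are 1, 2, 3, … (increasing by 1 each time)).
Combining the parts gives <p=512/q=29>.

<p=512/q=29>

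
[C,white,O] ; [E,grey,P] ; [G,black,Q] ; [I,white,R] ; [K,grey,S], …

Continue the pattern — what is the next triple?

First letter: letters move forward 2 places in the alphabet; C, E, G, I, K → M.
Shade goes white, grey, black, white, grey → black (repeats white → grey → black).
Second letter: letters move forward 1 place in the alphabet; O, P, Q, R, S → T.
Putting it together: [M,black,T].

[M,black,T]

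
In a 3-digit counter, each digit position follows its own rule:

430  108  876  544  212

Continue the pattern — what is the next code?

980

First digit: −3 each step, mod 10; 4, 1, 8, 5, 2 → 9.
Second digit: 3, 0, 7, 4, 1 → 8 (−3 each step, mod 10).
Third digit: 0, 8, 6, 4, 2 → 0 (−2 each step, mod 10).
So the next code is 980.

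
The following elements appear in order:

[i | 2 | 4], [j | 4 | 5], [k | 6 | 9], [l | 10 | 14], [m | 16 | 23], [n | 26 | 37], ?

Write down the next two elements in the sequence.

[o | 42 | 60], [p | 68 | 97]

For the letter, letters move forward 1 place in the alphabet: i, j, k, l, m, n → o → p.
For the second part, each term is the sum of the two before it: 2, 4, 6, 10, 16, 26 → 42 → 68.
Third part: each term is the sum of the two before it, so 4, 5, 9, 14, 23, 37 → 60 → 97.
Putting the parts together: [o | 42 | 60] and then [p | 68 | 97].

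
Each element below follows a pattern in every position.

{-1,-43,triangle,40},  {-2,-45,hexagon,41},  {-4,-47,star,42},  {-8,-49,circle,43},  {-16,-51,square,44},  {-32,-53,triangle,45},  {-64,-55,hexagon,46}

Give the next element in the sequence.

{-128,-57,star,47}

First slot — ×2 each step: -1, -2, -4, -8, -16, -32, -64 → -128.
Second slot: −2 each step, so -43, -45, -47, -49, -51, -53, -55 → -57.
For the shape, repeats triangle → hexagon → star → circle → square: triangle, hexagon, star, circle, square, triangle, hexagon → star.
For the fourth slot, +1 each step: 40, 41, 42, 43, 44, 45, 46 → 47.
Combining the parts gives {-128,-57,star,47}.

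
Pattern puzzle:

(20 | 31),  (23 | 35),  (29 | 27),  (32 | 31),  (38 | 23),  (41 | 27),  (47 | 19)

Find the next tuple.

(50 | 23)

First coordinate goes 20, 23, 29, 32, 38, 41, 47 → 50 (alternating steps +3, +6, +3, +6, …).
Second coordinate: 31, 35, 27, 31, 23, 27, 19 → 23 (alternating steps +4, −8, +4, −8, …).
Putting it together: (50 | 23).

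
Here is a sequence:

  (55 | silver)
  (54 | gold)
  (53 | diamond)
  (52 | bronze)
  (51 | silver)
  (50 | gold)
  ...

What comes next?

(49 | diamond)

First value: −1 each step, so 55, 54, 53, 52, 51, 50 → 49.
For the rank, repeats silver → gold → diamond → bronze: silver, gold, diamond, bronze, silver, gold → diamond.
Combining the parts gives (49 | diamond).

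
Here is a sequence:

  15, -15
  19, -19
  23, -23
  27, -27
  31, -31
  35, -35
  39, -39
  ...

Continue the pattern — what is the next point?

First part: +4 each step, so 15, 19, 23, 27, 31, 35, 39 → 43.
For the second part, always the negative of the first part: -15, -19, -23, -27, -31, -35, -39 → -43.
Putting it together: 43, -43.

43, -43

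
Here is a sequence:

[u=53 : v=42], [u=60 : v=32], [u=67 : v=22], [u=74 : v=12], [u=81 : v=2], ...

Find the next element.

[u=88 : v=-8]

U goes 53, 60, 67, 74, 81 → 88 (+7 each step).
V — −10 each step: 42, 32, 22, 12, 2 → -8.
Putting it together: [u=88 : v=-8].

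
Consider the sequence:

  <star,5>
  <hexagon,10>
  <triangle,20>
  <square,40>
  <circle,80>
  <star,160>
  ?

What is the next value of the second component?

Shape goes star, hexagon, triangle, square, circle, star → hexagon (repeats star → hexagon → triangle → square → circle).
Second component: 5, 10, 20, 40, 80, 160 → 320 (×2 each step).

320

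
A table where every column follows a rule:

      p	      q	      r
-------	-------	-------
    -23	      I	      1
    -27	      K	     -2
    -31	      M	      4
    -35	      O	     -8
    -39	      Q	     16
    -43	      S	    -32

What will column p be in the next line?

-47

Column p: −4 each step, so -23, -27, -31, -35, -39, -43 → -47.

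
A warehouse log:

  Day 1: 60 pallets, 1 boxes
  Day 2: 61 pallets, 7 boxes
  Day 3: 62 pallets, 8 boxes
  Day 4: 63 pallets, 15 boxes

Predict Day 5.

For the pallets, +1 each step: 60, 61, 62, 63 → 64.
Boxes: 1, 7, 8, 15 → 23 (each term is the sum of the two before it).
Combining the parts gives 64 pallets, 23 boxes.

64 pallets, 23 boxes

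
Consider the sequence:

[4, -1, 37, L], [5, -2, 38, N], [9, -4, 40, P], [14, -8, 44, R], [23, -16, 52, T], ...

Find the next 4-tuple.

[37, -32, 68, V]

First coordinate: each term is the sum of the two before it; 4, 5, 9, 14, 23 → 37.
Second coordinate goes -1, -2, -4, -8, -16 → -32 (×2 each step).
For the third coordinate, together with the second coordinate always sums to 36: 37, 38, 40, 44, 52 → 68.
Letter — letters move forward 2 places in the alphabet: L, N, P, R, T → V.
So the next 4-tuple is [37, -32, 68, V].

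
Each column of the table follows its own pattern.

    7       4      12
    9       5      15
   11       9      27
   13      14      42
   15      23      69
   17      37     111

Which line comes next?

First component goes 7, 9, 11, 13, 15, 17 → 19 (+2 each step).
Second component — each term is the sum of the two before it: 4, 5, 9, 14, 23, 37 → 60.
Third component goes 12, 15, 27, 42, 69, 111 → 180 (always 3 × the second component).
So the next line is 19  60  180.

19  60  180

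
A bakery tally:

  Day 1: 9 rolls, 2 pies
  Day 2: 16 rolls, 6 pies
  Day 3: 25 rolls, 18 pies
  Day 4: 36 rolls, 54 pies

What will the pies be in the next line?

162

Pies: ×3 each step, so 2, 6, 18, 54 → 162.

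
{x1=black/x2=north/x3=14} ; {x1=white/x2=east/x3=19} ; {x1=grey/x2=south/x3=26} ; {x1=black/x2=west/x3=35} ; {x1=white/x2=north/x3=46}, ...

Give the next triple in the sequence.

{x1=grey/x2=east/x3=59}

X1: black, white, grey, black, white → grey (repeats black → white → grey).
For the x2, repeats north → east → south → west: north, east, south, west, north → east.
X3: differences are 5, 7, 9, … (increasing by 2 each time), so 14, 19, 26, 35, 46 → 59.
So the next triple is {x1=grey/x2=east/x3=59}.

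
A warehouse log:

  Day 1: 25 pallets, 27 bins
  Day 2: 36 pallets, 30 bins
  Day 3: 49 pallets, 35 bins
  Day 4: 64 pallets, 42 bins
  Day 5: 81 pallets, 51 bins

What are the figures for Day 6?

100 pallets, 62 bins

Pallets: 25, 36, 49, 64, 81 → 100 (perfect squares: 5², 6², 7², …).
Bins: 27, 30, 35, 42, 51 → 62 (differences are 3, 5, 7, … (increasing by 2 each time)).
So the next line is 100 pallets, 62 bins.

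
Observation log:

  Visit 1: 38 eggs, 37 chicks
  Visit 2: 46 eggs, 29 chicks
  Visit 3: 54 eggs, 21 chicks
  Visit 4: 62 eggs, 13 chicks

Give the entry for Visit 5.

70 eggs, 5 chicks

Eggs: 38, 46, 54, 62 → 70 (+8 each step).
Chicks: together with the eggs always sums to 75; 37, 29, 21, 13 → 5.
Putting it together: 70 eggs, 5 chicks.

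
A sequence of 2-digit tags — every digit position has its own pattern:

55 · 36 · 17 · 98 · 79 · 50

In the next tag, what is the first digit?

First digit: 5, 3, 1, 9, 7, 5 → 3 (−2 each step, mod 10).
For the second digit, +1 each step, mod 10: 5, 6, 7, 8, 9, 0 → 1.

3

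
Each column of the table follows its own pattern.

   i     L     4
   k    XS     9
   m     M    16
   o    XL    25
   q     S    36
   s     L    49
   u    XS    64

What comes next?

Letter — letters move forward 2 places in the alphabet: i, k, m, o, q, s, u → w.
Size — repeats L → XS → M → XL → S: L, XS, M, XL, S, L, XS → M.
Third component goes 4, 9, 16, 25, 36, 49, 64 → 81 (perfect squares: 2², 3², 4², …).
So the next row is w  M  81.

w  M  81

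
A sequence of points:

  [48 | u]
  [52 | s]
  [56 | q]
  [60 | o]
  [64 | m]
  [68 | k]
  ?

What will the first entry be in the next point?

72

For the first entry, +4 each step: 48, 52, 56, 60, 64, 68 → 72.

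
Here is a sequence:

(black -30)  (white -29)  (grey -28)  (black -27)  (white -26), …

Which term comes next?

(grey -25)

Shade: repeats black → white → grey, so black, white, grey, black, white → grey.
Second component: -30, -29, -28, -27, -26 → -25 (+1 each step).
Putting it together: (grey -25).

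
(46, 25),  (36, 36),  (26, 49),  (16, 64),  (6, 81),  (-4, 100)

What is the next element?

(-14, 121)

For the first slot, −10 each step: 46, 36, 26, 16, 6, -4 → -14.
Second slot: 25, 36, 49, 64, 81, 100 → 121 (perfect squares: 5², 6², 7², …).
Combining the parts gives (-14, 121).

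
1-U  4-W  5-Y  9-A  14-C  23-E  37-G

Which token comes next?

For the first component, each term is the sum of the two before it: 1, 4, 5, 9, 14, 23, 37 → 60.
Letter — letters move forward 2 places in the alphabet, wrapping Z→A: U, W, Y, A, C, E, G → I.
Combining the parts gives 60-I.

60-I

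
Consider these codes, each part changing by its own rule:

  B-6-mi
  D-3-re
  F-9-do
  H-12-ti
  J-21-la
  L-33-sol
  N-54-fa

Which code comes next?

P-87-mi

Letter: letters move forward 2 places in the alphabet; B, D, F, H, J, L, N → P.
For the second component, each term is the sum of the two before it: 6, 3, 9, 12, 21, 33, 54 → 87.
Note: mi, re, do, ti, la, sol, fa → mi (runs backward through the solfège scale do→ti).
Combining the parts gives P-87-mi.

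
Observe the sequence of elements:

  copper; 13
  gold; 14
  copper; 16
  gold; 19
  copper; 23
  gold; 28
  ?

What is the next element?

Metal goes copper, gold, copper, gold, copper, gold → copper (alternates copper ↔ gold).
Second part goes 13, 14, 16, 19, 23, 28 → 34 (differences are 1, 2, 3, … (increasing by 1 each time)).
So the next element is copper; 34.

copper; 34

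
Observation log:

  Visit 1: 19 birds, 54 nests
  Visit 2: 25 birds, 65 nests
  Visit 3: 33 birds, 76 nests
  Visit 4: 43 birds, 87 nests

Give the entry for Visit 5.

Birds: 19, 25, 33, 43 → 55 (differences are 6, 8, 10, … (increasing by 2 each time)).
Nests: +11 each step; 54, 65, 76, 87 → 98.
Combining the parts gives 55 birds, 98 nests.

55 birds, 98 nests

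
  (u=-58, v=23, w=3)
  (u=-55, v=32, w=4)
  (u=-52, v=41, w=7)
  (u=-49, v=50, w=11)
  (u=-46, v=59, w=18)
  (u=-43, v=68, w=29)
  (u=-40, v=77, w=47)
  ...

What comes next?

U: +3 each step, so -58, -55, -52, -49, -46, -43, -40 → -37.
V goes 23, 32, 41, 50, 59, 68, 77 → 86 (+9 each step).
For the w, each term is the sum of the two before it: 3, 4, 7, 11, 18, 29, 47 → 76.
So the next tuple is (u=-37, v=86, w=76).

(u=-37, v=86, w=76)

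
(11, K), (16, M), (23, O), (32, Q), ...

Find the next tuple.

(43, S)

For the first component, differences are 5, 7, 9, … (increasing by 2 each time): 11, 16, 23, 32 → 43.
Letter goes K, M, O, Q → S (letters move forward 2 places in the alphabet).
Putting it together: (43, S).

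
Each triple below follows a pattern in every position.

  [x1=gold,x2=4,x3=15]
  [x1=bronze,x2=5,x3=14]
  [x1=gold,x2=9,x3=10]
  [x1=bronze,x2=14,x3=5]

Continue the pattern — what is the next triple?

[x1=gold,x2=23,x3=-4]

X1: alternates gold ↔ bronze; gold, bronze, gold, bronze → gold.
X2 goes 4, 5, 9, 14 → 23 (each term is the sum of the two before it).
X3 — together with the x2 always sums to 19: 15, 14, 10, 5 → -4.
So the next triple is [x1=gold,x2=23,x3=-4].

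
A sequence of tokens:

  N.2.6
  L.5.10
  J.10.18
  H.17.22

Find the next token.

For the letter, letters move back 2 places in the alphabet: N, L, J, H → F.
Second component goes 2, 5, 10, 17 → 26 (differences are 3, 5, 7, … (increasing by 2 each time)).
Third component — alternating steps +4, +8, +4, +8, …: 6, 10, 18, 22 → 30.
Putting it together: F.26.30.

F.26.30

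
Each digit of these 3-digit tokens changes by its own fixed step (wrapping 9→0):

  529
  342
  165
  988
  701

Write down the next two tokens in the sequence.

First digit: −2 each step, mod 10, so 5, 3, 1, 9, 7 → 5 → 3.
Second digit: +2 each step, mod 10; 2, 4, 6, 8, 0 → 2 → 4.
Third digit goes 9, 2, 5, 8, 1 → 4 → 7 (+3 each step, mod 10).
So the next two tokens are 524 and 347.

524 then 347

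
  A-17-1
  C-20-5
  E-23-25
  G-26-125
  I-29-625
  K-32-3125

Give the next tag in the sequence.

Letter goes A, C, E, G, I, K → M (letters move forward 2 places in the alphabet).
Second component — +3 each step: 17, 20, 23, 26, 29, 32 → 35.
Third component: ×5 each step; 1, 5, 25, 125, 625, 3125 → 15625.
So the next tag is M-35-15625.

M-35-15625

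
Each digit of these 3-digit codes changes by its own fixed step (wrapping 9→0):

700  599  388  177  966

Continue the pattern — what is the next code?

First digit: −2 each step, mod 10, so 7, 5, 3, 1, 9 → 7.
Second digit — −1 each step, mod 10: 0, 9, 8, 7, 6 → 5.
Third digit — −1 each step, mod 10: 0, 9, 8, 7, 6 → 5.
Combining the parts gives 755.

755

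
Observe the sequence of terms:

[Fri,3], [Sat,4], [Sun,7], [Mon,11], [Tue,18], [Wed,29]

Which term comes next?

Day goes Fri, Sat, Sun, Mon, Tue, Wed → Thu (runs through the weekdays Mon→Sun).
For the second coordinate, each term is the sum of the two before it: 3, 4, 7, 11, 18, 29 → 47.
So the next term is [Thu,47].

[Thu,47]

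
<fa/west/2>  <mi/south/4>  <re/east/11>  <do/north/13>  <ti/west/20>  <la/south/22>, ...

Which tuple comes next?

<sol/east/29>

Note: fa, mi, re, do, ti, la → sol (runs backward through the solfège scale do→ti).
Direction: repeats west → south → east → north; west, south, east, north, west, south → east.
Third entry — alternating steps +2, +7, +2, +7, …: 2, 4, 11, 13, 20, 22 → 29.
Combining the parts gives <sol/east/29>.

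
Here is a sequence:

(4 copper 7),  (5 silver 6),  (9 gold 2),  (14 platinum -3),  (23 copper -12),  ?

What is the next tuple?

(37 silver -26)

First part goes 4, 5, 9, 14, 23 → 37 (each term is the sum of the two before it).
Metal goes copper, silver, gold, platinum, copper → silver (repeats copper → silver → gold → platinum).
Third part: together with the first part always sums to 11, so 7, 6, 2, -3, -12 → -26.
Combining the parts gives (37 silver -26).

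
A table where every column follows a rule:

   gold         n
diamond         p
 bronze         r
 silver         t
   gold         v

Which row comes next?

diamond  x

Rank: repeats gold → diamond → bronze → silver; gold, diamond, bronze, silver, gold → diamond.
Letter — letters move forward 2 places in the alphabet: n, p, r, t, v → x.
So the next row is diamond  x.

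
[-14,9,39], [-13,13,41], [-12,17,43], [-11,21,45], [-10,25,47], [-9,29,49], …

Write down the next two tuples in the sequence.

[-8,33,51], [-7,37,53]

First value goes -14, -13, -12, -11, -10, -9 → -8 → -7 (+1 each step).
Second value: +4 each step; 9, 13, 17, 21, 25, 29 → 33 → 37.
For the third value, +2 each step: 39, 41, 43, 45, 47, 49 → 51 → 53.
So the next two tuples are [-8,33,51] and [-7,37,53].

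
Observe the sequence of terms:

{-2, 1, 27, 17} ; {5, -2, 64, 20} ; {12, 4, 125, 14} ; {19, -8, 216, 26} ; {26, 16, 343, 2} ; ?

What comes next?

{33, -32, 512, 50}

First component: +7 each step; -2, 5, 12, 19, 26 → 33.
Second component goes 1, -2, 4, -8, 16 → -32 (×(-2) each step).
Third component — perfect cubes: 3³, 4³, 5³, …: 27, 64, 125, 216, 343 → 512.
Fourth component: together with the second component always sums to 18; 17, 20, 14, 26, 2 → 50.
Putting it together: {33, -32, 512, 50}.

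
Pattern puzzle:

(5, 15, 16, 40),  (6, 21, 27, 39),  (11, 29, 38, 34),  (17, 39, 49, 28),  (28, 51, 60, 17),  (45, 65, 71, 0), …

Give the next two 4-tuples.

(73, 81, 82, -28), (118, 99, 93, -73)

First component: each term is the sum of the two before it; 5, 6, 11, 17, 28, 45 → 73 → 118.
For the second component, differences are 6, 8, 10, … (increasing by 2 each time): 15, 21, 29, 39, 51, 65 → 81 → 99.
Third component: +11 each step, so 16, 27, 38, 49, 60, 71 → 82 → 93.
Fourth component goes 40, 39, 34, 28, 17, 0 → -28 → -73 (together with the first component always sums to 45).
Putting the parts together: (73, 81, 82, -28) and then (118, 99, 93, -73).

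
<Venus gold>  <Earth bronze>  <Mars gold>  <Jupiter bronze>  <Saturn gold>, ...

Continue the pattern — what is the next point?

Planet: Venus, Earth, Mars, Jupiter, Saturn → Uranus (runs through the planets Mercury→Neptune).
Rank: alternates gold ↔ bronze; gold, bronze, gold, bronze, gold → bronze.
Putting it together: <Uranus bronze>.

<Uranus bronze>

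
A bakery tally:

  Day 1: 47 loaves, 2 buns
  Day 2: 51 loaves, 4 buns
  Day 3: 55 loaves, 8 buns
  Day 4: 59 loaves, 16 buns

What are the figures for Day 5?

63 loaves, 32 buns

Loaves: +4 each step; 47, 51, 55, 59 → 63.
Buns goes 2, 4, 8, 16 → 32 (×2 each step).
Putting it together: 63 loaves, 32 buns.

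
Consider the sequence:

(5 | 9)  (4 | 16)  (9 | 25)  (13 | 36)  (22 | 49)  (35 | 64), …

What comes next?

First entry — each term is the sum of the two before it: 5, 4, 9, 13, 22, 35 → 57.
Second entry: perfect squares: 3², 4², 5², …, so 9, 16, 25, 36, 49, 64 → 81.
Combining the parts gives (57 | 81).

(57 | 81)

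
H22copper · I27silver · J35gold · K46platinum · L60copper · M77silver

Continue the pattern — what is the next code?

N97gold

Letter — letters move forward 1 place in the alphabet: H, I, J, K, L, M → N.
Second component: differences are 5, 8, 11, … (increasing by 3 each time); 22, 27, 35, 46, 60, 77 → 97.
Metal — repeats copper → silver → gold → platinum: copper, silver, gold, platinum, copper, silver → gold.
Combining the parts gives N97gold.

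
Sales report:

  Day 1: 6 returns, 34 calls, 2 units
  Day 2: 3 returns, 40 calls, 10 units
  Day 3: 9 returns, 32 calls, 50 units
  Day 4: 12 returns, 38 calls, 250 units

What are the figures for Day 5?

Returns goes 6, 3, 9, 12 → 21 (each term is the sum of the two before it).
Calls goes 34, 40, 32, 38 → 30 (alternating steps +6, −8, +6, −8, …).
Units: ×5 each step, so 2, 10, 50, 250 → 1250.
Putting it together: 21 returns, 30 calls, 1250 units.

21 returns, 30 calls, 1250 units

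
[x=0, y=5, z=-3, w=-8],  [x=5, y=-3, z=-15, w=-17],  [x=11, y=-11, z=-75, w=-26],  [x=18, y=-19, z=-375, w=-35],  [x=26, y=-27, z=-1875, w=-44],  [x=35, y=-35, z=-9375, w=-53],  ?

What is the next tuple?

X: differences are 5, 6, 7, … (increasing by 1 each time); 0, 5, 11, 18, 26, 35 → 45.
Y — −8 each step: 5, -3, -11, -19, -27, -35 → -43.
Z: ×5 each step, so -3, -15, -75, -375, -1875, -9375 → -46875.
W: -8, -17, -26, -35, -44, -53 → -62 (−9 each step).
So the next tuple is [x=45, y=-43, z=-46875, w=-62].

[x=45, y=-43, z=-46875, w=-62]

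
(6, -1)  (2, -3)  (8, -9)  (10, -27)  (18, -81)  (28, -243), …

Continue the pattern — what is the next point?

(46, -729)

First coordinate: each term is the sum of the two before it; 6, 2, 8, 10, 18, 28 → 46.
Second coordinate: ×3 each step, so -1, -3, -9, -27, -81, -243 → -729.
Combining the parts gives (46, -729).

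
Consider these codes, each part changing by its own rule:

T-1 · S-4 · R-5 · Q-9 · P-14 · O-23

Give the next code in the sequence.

N-37

Letter — letters move back 1 place in the alphabet: T, S, R, Q, P, O → N.
Second component — each term is the sum of the two before it: 1, 4, 5, 9, 14, 23 → 37.
So the next code is N-37.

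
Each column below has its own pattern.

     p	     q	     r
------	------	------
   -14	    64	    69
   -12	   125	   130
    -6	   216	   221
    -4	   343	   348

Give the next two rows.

2  512  517; 4  729  734

Column p: -14, -12, -6, -4 → 2 → 4 (alternating steps +2, +6, +2, +6, …).
Column q goes 64, 125, 216, 343 → 512 → 729 (perfect cubes: 4³, 5³, 6³, …).
Column r: always 5 more than the column q, so 69, 130, 221, 348 → 517 → 734.
Putting the parts together: 2  512  517 and then 4  729  734.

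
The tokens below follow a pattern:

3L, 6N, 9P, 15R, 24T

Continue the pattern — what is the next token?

39V

First component — each term is the sum of the two before it: 3, 6, 9, 15, 24 → 39.
Letter: letters move forward 2 places in the alphabet, so L, N, P, R, T → V.
Putting it together: 39V.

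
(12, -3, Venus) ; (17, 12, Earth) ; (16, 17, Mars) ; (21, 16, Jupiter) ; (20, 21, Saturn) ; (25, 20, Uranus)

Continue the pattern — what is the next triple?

(24, 25, Neptune)

First slot — alternating steps +5, −1, +5, −1, …: 12, 17, 16, 21, 20, 25 → 24.
Second slot: -3, 12, 17, 16, 21, 20 → 25 (always the previous value of the first slot).
Planet goes Venus, Earth, Mars, Jupiter, Saturn, Uranus → Neptune (runs through the planets Mercury→Neptune).
So the next triple is (24, 25, Neptune).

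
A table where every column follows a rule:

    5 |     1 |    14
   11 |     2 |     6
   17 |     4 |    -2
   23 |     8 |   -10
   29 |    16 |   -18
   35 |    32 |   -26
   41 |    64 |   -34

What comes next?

For the first component, +6 each step: 5, 11, 17, 23, 29, 35, 41 → 47.
Second component goes 1, 2, 4, 8, 16, 32, 64 → 128 (×2 each step).
Third component: −8 each step; 14, 6, -2, -10, -18, -26, -34 → -42.
Combining the parts gives 47  128  -42.

47  128  -42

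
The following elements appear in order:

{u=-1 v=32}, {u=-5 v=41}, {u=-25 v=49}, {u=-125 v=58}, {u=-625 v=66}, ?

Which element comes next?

U — ×5 each step: -1, -5, -25, -125, -625 → -3125.
For the v, alternating steps +9, +8, +9, +8, …: 32, 41, 49, 58, 66 → 75.
So the next element is {u=-3125 v=75}.

{u=-3125 v=75}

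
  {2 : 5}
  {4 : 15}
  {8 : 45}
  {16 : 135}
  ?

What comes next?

For the first part, ×2 each step: 2, 4, 8, 16 → 32.
Second part — ×3 each step: 5, 15, 45, 135 → 405.
Combining the parts gives {32 : 405}.

{32 : 405}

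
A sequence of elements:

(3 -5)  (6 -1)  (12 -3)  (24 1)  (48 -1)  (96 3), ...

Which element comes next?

First value: ×2 each step, so 3, 6, 12, 24, 48, 96 → 192.
Second value goes -5, -1, -3, 1, -1, 3 → 1 (alternating steps +4, −2, +4, −2, …).
Putting it together: (192 1).

(192 1)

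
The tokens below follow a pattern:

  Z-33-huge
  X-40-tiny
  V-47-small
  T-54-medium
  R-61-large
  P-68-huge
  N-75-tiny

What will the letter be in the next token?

Letter: letters move back 2 places in the alphabet, so Z, X, V, T, R, P, N → L.

L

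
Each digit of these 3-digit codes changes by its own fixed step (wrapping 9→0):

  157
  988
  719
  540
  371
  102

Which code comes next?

933

For the first digit, −2 each step, mod 10: 1, 9, 7, 5, 3, 1 → 9.
Second digit: +3 each step, mod 10, so 5, 8, 1, 4, 7, 0 → 3.
Third digit goes 7, 8, 9, 0, 1, 2 → 3 (+1 each step, mod 10).
Putting it together: 933.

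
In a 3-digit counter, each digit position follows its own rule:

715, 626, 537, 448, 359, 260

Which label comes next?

171

First digit goes 7, 6, 5, 4, 3, 2 → 1 (−1 each step, mod 10).
Second digit: +1 each step, mod 10, so 1, 2, 3, 4, 5, 6 → 7.
Third digit — +1 each step, mod 10: 5, 6, 7, 8, 9, 0 → 1.
Putting it together: 171.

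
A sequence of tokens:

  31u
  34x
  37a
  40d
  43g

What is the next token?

First component: +3 each step, so 31, 34, 37, 40, 43 → 46.
Letter goes u, x, a, d, g → j (letters move forward 3 places in the alphabet, wrapping Z→A).
Putting it together: 46j.

46j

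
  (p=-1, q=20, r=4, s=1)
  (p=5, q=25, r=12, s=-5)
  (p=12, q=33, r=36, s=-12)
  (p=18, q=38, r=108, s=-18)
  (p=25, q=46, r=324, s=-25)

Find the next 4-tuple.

(p=31, q=51, r=972, s=-31)

P: alternating steps +6, +7, +6, +7, …, so -1, 5, 12, 18, 25 → 31.
Q: alternating steps +5, +8, +5, +8, …, so 20, 25, 33, 38, 46 → 51.
R: ×3 each step; 4, 12, 36, 108, 324 → 972.
S: always the negative of the p, so 1, -5, -12, -18, -25 → -31.
Combining the parts gives (p=31, q=51, r=972, s=-31).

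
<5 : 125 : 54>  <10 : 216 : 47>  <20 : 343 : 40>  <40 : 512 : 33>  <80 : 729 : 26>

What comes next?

<160 : 1000 : 19>

First value: 5, 10, 20, 40, 80 → 160 (×2 each step).
Second value goes 125, 216, 343, 512, 729 → 1000 (perfect cubes: 5³, 6³, 7³, …).
Third value goes 54, 47, 40, 33, 26 → 19 (−7 each step).
Putting it together: <160 : 1000 : 19>.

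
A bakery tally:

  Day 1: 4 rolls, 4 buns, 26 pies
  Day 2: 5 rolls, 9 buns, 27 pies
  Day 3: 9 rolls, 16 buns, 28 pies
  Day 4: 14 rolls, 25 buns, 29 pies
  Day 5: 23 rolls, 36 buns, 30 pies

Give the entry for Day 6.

Rolls: each term is the sum of the two before it, so 4, 5, 9, 14, 23 → 37.
Buns: perfect squares: 2², 3², 4², …; 4, 9, 16, 25, 36 → 49.
Pies: +1 each step, so 26, 27, 28, 29, 30 → 31.
Putting it together: 37 rolls, 49 buns, 31 pies.

37 rolls, 49 buns, 31 pies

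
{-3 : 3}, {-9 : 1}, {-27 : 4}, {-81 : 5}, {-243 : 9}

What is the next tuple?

{-729 : 14}

First entry: ×3 each step; -3, -9, -27, -81, -243 → -729.
Second entry: each term is the sum of the two before it; 3, 1, 4, 5, 9 → 14.
So the next tuple is {-729 : 14}.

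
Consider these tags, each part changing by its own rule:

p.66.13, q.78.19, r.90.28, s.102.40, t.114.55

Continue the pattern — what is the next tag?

Letter — letters move forward 1 place in the alphabet: p, q, r, s, t → u.
Second component: +12 each step, so 66, 78, 90, 102, 114 → 126.
Third component: differences are 6, 9, 12, … (increasing by 3 each time); 13, 19, 28, 40, 55 → 73.
Putting it together: u.126.73.

u.126.73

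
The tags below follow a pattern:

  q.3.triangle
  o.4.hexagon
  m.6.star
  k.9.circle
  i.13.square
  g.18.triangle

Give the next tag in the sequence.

Letter: q, o, m, k, i, g → e (letters move back 2 places in the alphabet).
For the second component, differences are 1, 2, 3, … (increasing by 1 each time): 3, 4, 6, 9, 13, 18 → 24.
Shape: repeats triangle → hexagon → star → circle → square; triangle, hexagon, star, circle, square, triangle → hexagon.
So the next tag is e.24.hexagon.

e.24.hexagon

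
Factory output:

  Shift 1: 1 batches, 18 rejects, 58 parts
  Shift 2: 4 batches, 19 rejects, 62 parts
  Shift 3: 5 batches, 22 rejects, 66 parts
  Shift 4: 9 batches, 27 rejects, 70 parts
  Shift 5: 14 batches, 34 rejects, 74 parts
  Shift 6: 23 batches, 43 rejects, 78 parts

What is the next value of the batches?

Batches — each term is the sum of the two before it: 1, 4, 5, 9, 14, 23 → 37.
Rejects — differences are 1, 3, 5, … (increasing by 2 each time): 18, 19, 22, 27, 34, 43 → 54.
Parts: +4 each step, so 58, 62, 66, 70, 74, 78 → 82.

37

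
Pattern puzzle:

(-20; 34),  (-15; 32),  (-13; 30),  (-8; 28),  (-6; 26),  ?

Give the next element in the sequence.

First slot — alternating steps +5, +2, +5, +2, …: -20, -15, -13, -8, -6 → -1.
Second slot — −2 each step: 34, 32, 30, 28, 26 → 24.
Putting it together: (-1; 24).

(-1; 24)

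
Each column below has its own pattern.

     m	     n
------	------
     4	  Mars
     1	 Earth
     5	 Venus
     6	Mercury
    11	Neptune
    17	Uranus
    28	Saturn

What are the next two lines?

45  Jupiter; 73  Mars

Column m — each term is the sum of the two before it: 4, 1, 5, 6, 11, 17, 28 → 45 → 73.
Column n: runs backward through the planets Mercury→Neptune, so Mars, Earth, Venus, Mercury, Neptune, Uranus, Saturn → Jupiter → Mars.
Putting the parts together: 45  Jupiter and then 73  Mars.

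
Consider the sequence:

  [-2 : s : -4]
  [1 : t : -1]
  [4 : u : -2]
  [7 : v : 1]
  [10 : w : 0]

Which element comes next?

First entry: -2, 1, 4, 7, 10 → 13 (+3 each step).
Letter goes s, t, u, v, w → x (letters move forward 1 place in the alphabet).
Third entry: alternating steps +3, −1, +3, −1, …; -4, -1, -2, 1, 0 → 3.
Putting it together: [13 : x : 3].

[13 : x : 3]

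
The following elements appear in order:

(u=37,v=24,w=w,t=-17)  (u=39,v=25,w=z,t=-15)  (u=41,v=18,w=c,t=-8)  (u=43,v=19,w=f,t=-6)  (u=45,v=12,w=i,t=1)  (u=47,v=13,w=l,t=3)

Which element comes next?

U — +2 each step: 37, 39, 41, 43, 45, 47 → 49.
V: 24, 25, 18, 19, 12, 13 → 6 (alternating steps +1, −7, +1, −7, …).
W: letters move forward 3 places in the alphabet, wrapping Z→A; w, z, c, f, i, l → o.
T — alternating steps +2, +7, +2, +7, …: -17, -15, -8, -6, 1, 3 → 10.
Combining the parts gives (u=49,v=6,w=o,t=10).

(u=49,v=6,w=o,t=10)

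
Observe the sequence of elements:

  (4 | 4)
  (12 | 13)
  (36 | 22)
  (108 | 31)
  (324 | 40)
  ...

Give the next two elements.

(972 | 49), (2916 | 58)

First part — ×3 each step: 4, 12, 36, 108, 324 → 972 → 2916.
Second part — +9 each step: 4, 13, 22, 31, 40 → 49 → 58.
Putting the parts together: (972 | 49) and then (2916 | 58).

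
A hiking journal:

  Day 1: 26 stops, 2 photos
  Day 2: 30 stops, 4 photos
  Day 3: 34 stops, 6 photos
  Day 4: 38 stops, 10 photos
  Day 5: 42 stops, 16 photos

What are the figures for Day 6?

46 stops, 26 photos

Stops: +4 each step; 26, 30, 34, 38, 42 → 46.
Photos: each term is the sum of the two before it, so 2, 4, 6, 10, 16 → 26.
Putting it together: 46 stops, 26 photos.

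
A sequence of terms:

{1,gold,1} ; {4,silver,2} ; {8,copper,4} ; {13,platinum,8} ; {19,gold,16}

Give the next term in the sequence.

First part — differences are 3, 4, 5, … (increasing by 1 each time): 1, 4, 8, 13, 19 → 26.
Metal — repeats gold → silver → copper → platinum: gold, silver, copper, platinum, gold → silver.
Third part: ×2 each step; 1, 2, 4, 8, 16 → 32.
Putting it together: {26,silver,32}.

{26,silver,32}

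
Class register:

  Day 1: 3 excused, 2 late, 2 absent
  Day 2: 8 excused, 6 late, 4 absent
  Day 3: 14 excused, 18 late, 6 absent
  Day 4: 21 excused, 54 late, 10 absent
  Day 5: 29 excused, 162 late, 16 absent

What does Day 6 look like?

38 excused, 486 late, 26 absent

Excused — differences are 5, 6, 7, … (increasing by 1 each time): 3, 8, 14, 21, 29 → 38.
Late: ×3 each step; 2, 6, 18, 54, 162 → 486.
Absent — each term is the sum of the two before it: 2, 4, 6, 10, 16 → 26.
So the next row is 38 excused, 486 late, 26 absent.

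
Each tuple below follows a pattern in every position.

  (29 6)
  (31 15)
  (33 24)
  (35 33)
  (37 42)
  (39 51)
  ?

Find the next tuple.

(41 60)

First value: 29, 31, 33, 35, 37, 39 → 41 (+2 each step).
Second value: +9 each step, so 6, 15, 24, 33, 42, 51 → 60.
Putting it together: (41 60).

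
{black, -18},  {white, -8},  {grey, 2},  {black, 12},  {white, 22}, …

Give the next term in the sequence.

For the shade, repeats black → white → grey: black, white, grey, black, white → grey.
Second slot goes -18, -8, 2, 12, 22 → 32 (+10 each step).
So the next term is {grey, 32}.

{grey, 32}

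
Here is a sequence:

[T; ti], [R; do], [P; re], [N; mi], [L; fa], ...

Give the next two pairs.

For the letter, letters move back 2 places in the alphabet: T, R, P, N, L → J → H.
Note: ti, do, re, mi, fa → sol → la (runs through the solfège scale do→ti).
So the next two pairs are [J; sol] and [H; la].

[J; sol], [H; la]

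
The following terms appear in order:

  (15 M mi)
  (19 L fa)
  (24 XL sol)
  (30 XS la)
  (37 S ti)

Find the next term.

First value goes 15, 19, 24, 30, 37 → 45 (differences are 4, 5, 6, … (increasing by 1 each time)).
Size: runs through clothing sizes XS→XL, so M, L, XL, XS, S → M.
Note: runs through the solfège scale do→ti; mi, fa, sol, la, ti → do.
Putting it together: (45 M do).

(45 M do)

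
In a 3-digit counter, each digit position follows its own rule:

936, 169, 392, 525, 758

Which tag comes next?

981

For the first digit, +2 each step, mod 10: 9, 1, 3, 5, 7 → 9.
For the second digit, +3 each step, mod 10: 3, 6, 9, 2, 5 → 8.
Third digit — +3 each step, mod 10: 6, 9, 2, 5, 8 → 1.
Putting it together: 981.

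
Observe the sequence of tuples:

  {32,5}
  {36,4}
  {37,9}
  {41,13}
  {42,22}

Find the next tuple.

{46,35}

First part: 32, 36, 37, 41, 42 → 46 (alternating steps +4, +1, +4, +1, …).
Second part: each term is the sum of the two before it, so 5, 4, 9, 13, 22 → 35.
Combining the parts gives {46,35}.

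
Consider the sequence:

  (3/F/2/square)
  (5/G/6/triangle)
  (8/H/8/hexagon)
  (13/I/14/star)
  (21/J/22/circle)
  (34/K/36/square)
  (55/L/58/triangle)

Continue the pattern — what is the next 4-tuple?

(89/M/94/hexagon)

First slot: each term is the sum of the two before it; 3, 5, 8, 13, 21, 34, 55 → 89.
Letter: letters move forward 1 place in the alphabet; F, G, H, I, J, K, L → M.
Third slot goes 2, 6, 8, 14, 22, 36, 58 → 94 (each term is the sum of the two before it).
Shape — repeats square → triangle → hexagon → star → circle: square, triangle, hexagon, star, circle, square, triangle → hexagon.
Combining the parts gives (89/M/94/hexagon).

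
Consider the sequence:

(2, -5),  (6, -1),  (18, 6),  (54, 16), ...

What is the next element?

(162, 29)

For the first value, ×3 each step: 2, 6, 18, 54 → 162.
Second value goes -5, -1, 6, 16 → 29 (differences are 4, 7, 10, … (increasing by 3 each time)).
So the next element is (162, 29).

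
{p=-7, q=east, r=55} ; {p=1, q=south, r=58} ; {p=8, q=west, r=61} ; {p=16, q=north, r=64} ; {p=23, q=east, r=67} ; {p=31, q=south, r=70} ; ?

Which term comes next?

P: -7, 1, 8, 16, 23, 31 → 38 (alternating steps +8, +7, +8, +7, …).
Q: repeats east → south → west → north; east, south, west, north, east, south → west.
R: +3 each step; 55, 58, 61, 64, 67, 70 → 73.
So the next term is {p=38, q=west, r=73}.

{p=38, q=west, r=73}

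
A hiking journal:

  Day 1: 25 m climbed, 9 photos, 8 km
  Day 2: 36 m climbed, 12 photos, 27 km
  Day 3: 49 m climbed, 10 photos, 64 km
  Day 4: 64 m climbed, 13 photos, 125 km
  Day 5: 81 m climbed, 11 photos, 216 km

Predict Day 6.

100 m climbed, 14 photos, 343 km

For the m climbed, perfect squares: 5², 6², 7², …: 25, 36, 49, 64, 81 → 100.
Photos: alternating steps +3, −2, +3, −2, …, so 9, 12, 10, 13, 11 → 14.
Km — perfect cubes: 2³, 3³, 4³, …: 8, 27, 64, 125, 216 → 343.
Putting it together: 100 m climbed, 14 photos, 343 km.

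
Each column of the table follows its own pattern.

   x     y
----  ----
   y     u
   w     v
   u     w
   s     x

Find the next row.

Column x: letters move back 2 places in the alphabet; y, w, u, s → q.
Column y: letters move forward 1 place in the alphabet, so u, v, w, x → y.
Combining the parts gives q  y.

q  y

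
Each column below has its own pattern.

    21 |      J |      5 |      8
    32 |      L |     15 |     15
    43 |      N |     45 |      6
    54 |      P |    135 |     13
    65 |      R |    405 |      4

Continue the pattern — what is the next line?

First component: +11 each step, so 21, 32, 43, 54, 65 → 76.
For the letter, letters move forward 2 places in the alphabet: J, L, N, P, R → T.
Third component goes 5, 15, 45, 135, 405 → 1215 (×3 each step).
Fourth component — alternating steps +7, −9, +7, −9, …: 8, 15, 6, 13, 4 → 11.
Putting it together: 76  T  1215  11.

76  T  1215  11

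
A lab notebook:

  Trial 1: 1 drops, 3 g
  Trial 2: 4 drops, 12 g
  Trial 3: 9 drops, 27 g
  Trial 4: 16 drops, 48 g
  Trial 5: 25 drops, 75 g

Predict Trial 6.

36 drops, 108 g

Drops — perfect squares: 1², 2², 3², …: 1, 4, 9, 16, 25 → 36.
G: always 3 × the drops; 3, 12, 27, 48, 75 → 108.
So the next line is 36 drops, 108 g.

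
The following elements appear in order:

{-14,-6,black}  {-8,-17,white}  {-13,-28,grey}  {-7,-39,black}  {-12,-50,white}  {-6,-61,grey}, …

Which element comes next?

{-11,-72,black}

First value: alternating steps +6, −5, +6, −5, …, so -14, -8, -13, -7, -12, -6 → -11.
Second value: −11 each step; -6, -17, -28, -39, -50, -61 → -72.
Shade goes black, white, grey, black, white, grey → black (repeats black → white → grey).
Combining the parts gives {-11,-72,black}.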